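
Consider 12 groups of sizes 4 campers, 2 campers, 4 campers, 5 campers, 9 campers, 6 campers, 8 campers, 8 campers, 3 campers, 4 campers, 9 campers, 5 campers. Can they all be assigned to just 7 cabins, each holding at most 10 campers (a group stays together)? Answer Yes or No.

Total = 67 campers; ⌈67/10⌉ = 7.
The bound of 7 does not rule out 7, but exhaustive search shows no assignment into 7 cabins of capacity 10 campers exists — the minimum is 8.

No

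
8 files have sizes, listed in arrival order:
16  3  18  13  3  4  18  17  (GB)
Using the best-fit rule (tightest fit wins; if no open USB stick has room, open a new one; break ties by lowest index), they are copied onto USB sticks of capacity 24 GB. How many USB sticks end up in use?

5

  16 → USB stick 1 (new)  [load 16/24]
  3 → USB stick 1  [load 19/24]
  18 → USB stick 2 (new)  [load 18/24]
  13 → USB stick 3 (new)  [load 13/24]
  3 → USB stick 1  [load 22/24]
  4 → USB stick 2  [load 22/24]
  18 → USB stick 4 (new)  [load 18/24]
  17 → USB stick 5 (new)  [load 17/24]
5 USB sticks opened.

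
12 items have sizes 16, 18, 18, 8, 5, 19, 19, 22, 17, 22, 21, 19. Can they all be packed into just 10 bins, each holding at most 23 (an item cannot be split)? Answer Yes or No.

No

Total = 204; ⌈204/23⌉ = 9.
10 items each exceed half the capacity and cannot share a bin, forcing at least 10 bins.
The bound of 10 does not rule out 10, but exhaustive search shows no assignment into 10 bins of capacity 23 exists — the minimum is 11.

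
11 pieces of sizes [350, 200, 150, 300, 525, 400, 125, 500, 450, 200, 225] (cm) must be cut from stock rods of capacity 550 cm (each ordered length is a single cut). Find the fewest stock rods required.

7

Total = 525 + 500 + 450 + 400 + 350 + 300 + 225 + 200 + 200 + 150 + 125 = 3425 cm.
Lower bound: ⌈3425/550⌉ = 7 stock rods.
A packing using 7 stock rods:
  stock rod 1: 525 = 525
  stock rod 2: 500 = 500
  stock rod 3: 450 = 450
  stock rod 4: 400 + 150 = 550
  stock rod 5: 350 + 200 = 550
  stock rod 6: 300 + 225 = 525
  stock rod 7: 200 + 125 = 325
This matches the lower bound, so 7 is optimal.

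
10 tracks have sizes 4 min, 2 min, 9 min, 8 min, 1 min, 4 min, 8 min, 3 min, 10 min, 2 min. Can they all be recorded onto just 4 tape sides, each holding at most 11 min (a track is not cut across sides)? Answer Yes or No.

No

Total = 51 min; ⌈51/11⌉ = 5.
At least 5 tape sides are required, but only 4 are allowed.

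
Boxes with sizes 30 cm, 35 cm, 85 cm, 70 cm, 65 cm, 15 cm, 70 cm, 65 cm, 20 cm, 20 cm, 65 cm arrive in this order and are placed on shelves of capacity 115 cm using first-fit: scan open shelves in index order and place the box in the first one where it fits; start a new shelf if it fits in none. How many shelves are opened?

7

  30 → shelf 1 (new)  [load 30/115]
  35 → shelf 1  [load 65/115]
  85 → shelf 2 (new)  [load 85/115]
  70 → shelf 3 (new)  [load 70/115]
  65 → shelf 4 (new)  [load 65/115]
  15 → shelf 1  [load 80/115]
  70 → shelf 5 (new)  [load 70/115]
  65 → shelf 6 (new)  [load 65/115]
  20 → shelf 1  [load 100/115]
  20 → shelf 2  [load 105/115]
  65 → shelf 7 (new)  [load 65/115]
7 shelves opened.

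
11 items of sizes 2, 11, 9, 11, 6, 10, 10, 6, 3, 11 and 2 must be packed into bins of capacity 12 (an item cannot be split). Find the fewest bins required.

7

Total = 11 + 11 + 11 + 10 + 10 + 9 + 6 + 6 + 3 + 2 + 2 = 81.
Lower bound: ⌈81/12⌉ = 7 bins.
A packing using 7 bins:
  bin 1: 11 = 11
  bin 2: 11 = 11
  bin 3: 11 = 11
  bin 4: 10 + 2 = 12
  bin 5: 10 + 2 = 12
  bin 6: 9 + 3 = 12
  bin 7: 6 + 6 = 12
This matches the lower bound, so 7 is optimal.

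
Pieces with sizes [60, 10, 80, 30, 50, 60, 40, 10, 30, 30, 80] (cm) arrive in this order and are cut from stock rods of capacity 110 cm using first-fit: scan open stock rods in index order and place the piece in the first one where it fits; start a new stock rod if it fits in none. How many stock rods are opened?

5

  60 → stock rod 1 (new)  [load 60/110]
  10 → stock rod 1  [load 70/110]
  80 → stock rod 2 (new)  [load 80/110]
  30 → stock rod 1  [load 100/110]
  50 → stock rod 3 (new)  [load 50/110]
  60 → stock rod 3  [load 110/110]
  40 → stock rod 4 (new)  [load 40/110]
  10 → stock rod 1  [load 110/110]
  30 → stock rod 2  [load 110/110]
  30 → stock rod 4  [load 70/110]
  80 → stock rod 5 (new)  [load 80/110]
5 stock rods opened.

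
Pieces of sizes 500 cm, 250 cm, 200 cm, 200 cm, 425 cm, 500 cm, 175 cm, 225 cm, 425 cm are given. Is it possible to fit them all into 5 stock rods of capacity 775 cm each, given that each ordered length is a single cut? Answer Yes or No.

A valid assignment using 5 stock rods:
  stock rod 1: 500 + 250 = 750
  stock rod 2: 500 + 225 = 725
  stock rod 3: 425 + 200 = 625
  stock rod 4: 425 + 200 = 625
  stock rod 5: 175 = 175
Every load is within 775 cm, so 5 stock rods suffice.

Yes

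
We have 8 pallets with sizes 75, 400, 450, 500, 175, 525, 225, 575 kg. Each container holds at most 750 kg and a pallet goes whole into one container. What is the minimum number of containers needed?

5

Total = 575 + 525 + 500 + 450 + 400 + 225 + 175 + 75 = 2925 kg.
Lower bound: ⌈2925/750⌉ = 4 containers.
Also, 5 pallets each exceed 375 kg, and no two of those can share a container, so at least 5 containers are needed.
A packing using 5 containers:
  container 1: 575 + 175 = 750
  container 2: 525 + 225 = 750
  container 3: 500 + 75 = 575
  container 4: 450 = 450
  container 5: 400 = 400
This matches the lower bound, so 5 is optimal.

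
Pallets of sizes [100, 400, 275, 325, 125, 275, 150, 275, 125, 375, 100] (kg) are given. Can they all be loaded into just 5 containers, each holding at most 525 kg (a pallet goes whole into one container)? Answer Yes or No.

Total = 2525 kg; ⌈2525/525⌉ = 5.
6 pallets each exceed half the capacity and cannot share a container, forcing at least 6 containers.
At least 6 containers are required, but only 5 are allowed.

No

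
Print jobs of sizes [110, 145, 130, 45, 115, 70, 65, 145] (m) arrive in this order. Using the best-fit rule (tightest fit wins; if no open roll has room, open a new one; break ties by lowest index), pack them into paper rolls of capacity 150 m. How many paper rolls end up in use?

7

  110 → roll 1 (new)  [load 110/150]
  145 → roll 2 (new)  [load 145/150]
  130 → roll 3 (new)  [load 130/150]
  45 → roll 4 (new)  [load 45/150]
  115 → roll 5 (new)  [load 115/150]
  70 → roll 4  [load 115/150]
  65 → roll 6 (new)  [load 65/150]
  145 → roll 7 (new)  [load 145/150]
7 paper rolls opened.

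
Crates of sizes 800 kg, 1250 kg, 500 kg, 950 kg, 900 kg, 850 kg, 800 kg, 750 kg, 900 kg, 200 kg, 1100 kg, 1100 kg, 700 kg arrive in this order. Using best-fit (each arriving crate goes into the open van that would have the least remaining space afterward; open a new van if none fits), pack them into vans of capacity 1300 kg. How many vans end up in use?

11

  800 → van 1 (new)  [load 800/1300]
  1250 → van 2 (new)  [load 1250/1300]
  500 → van 1  [load 1300/1300]
  950 → van 3 (new)  [load 950/1300]
  900 → van 4 (new)  [load 900/1300]
  850 → van 5 (new)  [load 850/1300]
  800 → van 6 (new)  [load 800/1300]
  750 → van 7 (new)  [load 750/1300]
  900 → van 8 (new)  [load 900/1300]
  200 → van 3  [load 1150/1300]
  1100 → van 9 (new)  [load 1100/1300]
  1100 → van 10 (new)  [load 1100/1300]
  700 → van 11 (new)  [load 700/1300]
11 vans opened.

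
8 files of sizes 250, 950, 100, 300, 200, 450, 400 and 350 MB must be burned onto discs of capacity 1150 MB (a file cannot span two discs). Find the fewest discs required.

Total = 950 + 450 + 400 + 350 + 300 + 250 + 200 + 100 = 3000 MB.
Lower bound: ⌈3000/1150⌉ = 3 discs.
A packing using 3 discs:
  disc 1: 950 + 200 = 1150
  disc 2: 450 + 400 + 300 = 1150
  disc 3: 350 + 250 + 100 = 700
This matches the lower bound, so 3 is optimal.

3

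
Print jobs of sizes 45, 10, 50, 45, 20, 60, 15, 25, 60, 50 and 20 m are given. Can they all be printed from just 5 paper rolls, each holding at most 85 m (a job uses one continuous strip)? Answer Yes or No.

No

Total = 400 m; ⌈400/85⌉ = 5.
6 print jobs each exceed half the capacity and cannot share a roll, forcing at least 6 paper rolls.
At least 6 paper rolls are required, but only 5 are allowed.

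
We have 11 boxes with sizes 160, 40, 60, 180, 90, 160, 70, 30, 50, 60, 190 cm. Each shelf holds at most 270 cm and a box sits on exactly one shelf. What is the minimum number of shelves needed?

Total = 190 + 180 + 160 + 160 + 90 + 70 + 60 + 60 + 50 + 40 + 30 = 1090 cm.
Lower bound: ⌈1090/270⌉ = 5 shelves.
A packing using 5 shelves:
  shelf 1: 190 + 70 = 260
  shelf 2: 180 + 90 = 270
  shelf 3: 160 + 60 + 50 = 270
  shelf 4: 160 + 60 + 40 = 260
  shelf 5: 30 = 30
This matches the lower bound, so 5 is optimal.

5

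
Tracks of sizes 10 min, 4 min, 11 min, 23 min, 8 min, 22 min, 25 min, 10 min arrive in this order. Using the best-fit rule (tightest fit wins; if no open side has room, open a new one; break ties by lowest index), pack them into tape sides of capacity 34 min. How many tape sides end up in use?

4

  10 → side 1 (new)  [load 10/34]
  4 → side 1  [load 14/34]
  11 → side 1  [load 25/34]
  23 → side 2 (new)  [load 23/34]
  8 → side 1  [load 33/34]
  22 → side 3 (new)  [load 22/34]
  25 → side 4 (new)  [load 25/34]
  10 → side 2  [load 33/34]
4 tape sides opened.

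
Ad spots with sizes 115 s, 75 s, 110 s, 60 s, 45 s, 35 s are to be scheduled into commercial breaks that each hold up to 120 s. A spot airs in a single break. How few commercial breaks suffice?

Total = 115 + 110 + 75 + 60 + 45 + 35 = 440 s.
Lower bound: ⌈440/120⌉ = 4 commercial breaks.
A packing using 4 commercial breaks:
  break 1: 115 = 115
  break 2: 110 = 110
  break 3: 75 + 45 = 120
  break 4: 60 + 35 = 95
This matches the lower bound, so 4 is optimal.

4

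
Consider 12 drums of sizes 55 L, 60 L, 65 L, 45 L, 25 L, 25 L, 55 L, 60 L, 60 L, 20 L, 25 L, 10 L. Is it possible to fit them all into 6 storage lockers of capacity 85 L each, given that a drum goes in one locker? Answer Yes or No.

No

Total = 505 L; ⌈505/85⌉ = 6.
7 drums each exceed half the capacity and cannot share a locker, forcing at least 7 storage lockers.
At least 7 storage lockers are required, but only 6 are allowed.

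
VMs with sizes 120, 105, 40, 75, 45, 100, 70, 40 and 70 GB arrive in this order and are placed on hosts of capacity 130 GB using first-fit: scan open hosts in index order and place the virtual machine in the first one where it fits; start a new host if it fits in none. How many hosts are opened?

  120 → host 1 (new)  [load 120/130]
  105 → host 2 (new)  [load 105/130]
  40 → host 3 (new)  [load 40/130]
  75 → host 3  [load 115/130]
  45 → host 4 (new)  [load 45/130]
  100 → host 5 (new)  [load 100/130]
  70 → host 4  [load 115/130]
  40 → host 6 (new)  [load 40/130]
  70 → host 6  [load 110/130]
6 hosts opened.

6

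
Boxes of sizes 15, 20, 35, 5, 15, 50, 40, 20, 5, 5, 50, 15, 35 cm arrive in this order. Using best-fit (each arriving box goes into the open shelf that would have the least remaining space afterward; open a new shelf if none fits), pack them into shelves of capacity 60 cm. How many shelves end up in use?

  15 → shelf 1 (new)  [load 15/60]
  20 → shelf 1  [load 35/60]
  35 → shelf 2 (new)  [load 35/60]
  5 → shelf 1  [load 40/60]
  15 → shelf 1  [load 55/60]
  50 → shelf 3 (new)  [load 50/60]
  40 → shelf 4 (new)  [load 40/60]
  20 → shelf 4  [load 60/60]
  5 → shelf 1  [load 60/60]
  5 → shelf 3  [load 55/60]
  50 → shelf 5 (new)  [load 50/60]
  15 → shelf 2  [load 50/60]
  35 → shelf 6 (new)  [load 35/60]
6 shelves opened.

6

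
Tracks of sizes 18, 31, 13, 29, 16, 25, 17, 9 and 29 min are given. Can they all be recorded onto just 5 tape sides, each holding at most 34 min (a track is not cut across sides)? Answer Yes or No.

Total = 187 min; ⌈187/34⌉ = 6.
At least 6 tape sides are required, but only 5 are allowed.

No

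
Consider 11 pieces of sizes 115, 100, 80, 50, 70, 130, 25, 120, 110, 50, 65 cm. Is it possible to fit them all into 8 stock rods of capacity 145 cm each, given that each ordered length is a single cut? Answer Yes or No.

Yes

A valid assignment using 8 stock rods:
  stock rod 1: 130 = 130
  stock rod 2: 120 + 25 = 145
  stock rod 3: 115 = 115
  stock rod 4: 110 = 110
  stock rod 5: 100 = 100
  stock rod 6: 80 + 65 = 145
  stock rod 7: 70 + 50 = 120
  stock rod 8: 50 = 50
Every load is within 145 cm, so 8 stock rods suffice.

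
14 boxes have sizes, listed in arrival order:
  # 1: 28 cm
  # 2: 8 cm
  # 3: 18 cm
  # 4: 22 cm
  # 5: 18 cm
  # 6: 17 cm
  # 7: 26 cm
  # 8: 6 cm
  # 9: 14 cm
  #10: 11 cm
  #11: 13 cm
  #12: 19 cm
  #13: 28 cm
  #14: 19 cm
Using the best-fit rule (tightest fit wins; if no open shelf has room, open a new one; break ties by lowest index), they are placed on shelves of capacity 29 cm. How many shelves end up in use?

  28 → shelf 1 (new)  [load 28/29]
  8 → shelf 2 (new)  [load 8/29]
  18 → shelf 2  [load 26/29]
  22 → shelf 3 (new)  [load 22/29]
  18 → shelf 4 (new)  [load 18/29]
  17 → shelf 5 (new)  [load 17/29]
  26 → shelf 6 (new)  [load 26/29]
  6 → shelf 3  [load 28/29]
  14 → shelf 7 (new)  [load 14/29]
  11 → shelf 4  [load 29/29]
  13 → shelf 7  [load 27/29]
  19 → shelf 8 (new)  [load 19/29]
  28 → shelf 9 (new)  [load 28/29]
  19 → shelf 10 (new)  [load 19/29]
10 shelves opened.

10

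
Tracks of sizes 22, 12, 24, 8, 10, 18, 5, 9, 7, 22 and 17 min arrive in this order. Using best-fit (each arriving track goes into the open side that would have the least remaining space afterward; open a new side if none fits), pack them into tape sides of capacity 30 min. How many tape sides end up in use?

6

  22 → side 1 (new)  [load 22/30]
  12 → side 2 (new)  [load 12/30]
  24 → side 3 (new)  [load 24/30]
  8 → side 1  [load 30/30]
  10 → side 2  [load 22/30]
  18 → side 4 (new)  [load 18/30]
  5 → side 3  [load 29/30]
  9 → side 4  [load 27/30]
  7 → side 2  [load 29/30]
  22 → side 5 (new)  [load 22/30]
  17 → side 6 (new)  [load 17/30]
6 tape sides opened.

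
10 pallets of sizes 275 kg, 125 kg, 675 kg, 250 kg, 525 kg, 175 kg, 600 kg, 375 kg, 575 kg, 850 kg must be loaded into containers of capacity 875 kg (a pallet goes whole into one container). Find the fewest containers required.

Total = 850 + 675 + 600 + 575 + 525 + 375 + 275 + 250 + 175 + 125 = 4425 kg.
Lower bound: ⌈4425/875⌉ = 6 containers.
A packing using 6 containers:
  container 1: 850 = 850
  container 2: 675 + 175 = 850
  container 3: 600 + 275 = 875
  container 4: 575 + 250 = 825
  container 5: 525 + 125 = 650
  container 6: 375 = 375
This matches the lower bound, so 6 is optimal.

6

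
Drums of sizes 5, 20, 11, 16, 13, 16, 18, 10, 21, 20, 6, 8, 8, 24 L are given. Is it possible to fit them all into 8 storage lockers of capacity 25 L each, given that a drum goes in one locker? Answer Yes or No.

No

Total = 196 L; ⌈196/25⌉ = 8.
The bound of 8 does not rule out 8, but exhaustive search shows no assignment into 8 storage lockers of capacity 25 L exists — the minimum is 9.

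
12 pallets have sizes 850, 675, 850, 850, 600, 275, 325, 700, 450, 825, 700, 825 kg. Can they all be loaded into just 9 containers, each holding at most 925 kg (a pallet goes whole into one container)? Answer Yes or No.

No

Total = 7925 kg; ⌈7925/925⌉ = 9.
The bound of 9 does not rule out 9, but exhaustive search shows no assignment into 9 containers of capacity 925 kg exists — the minimum is 10.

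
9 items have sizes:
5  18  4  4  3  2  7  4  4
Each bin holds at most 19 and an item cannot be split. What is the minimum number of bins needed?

Total = 18 + 7 + 5 + 4 + 4 + 4 + 4 + 3 + 2 = 51.
Lower bound: ⌈51/19⌉ = 3 bins.
A packing using 3 bins:
  bin 1: 18 = 18
  bin 2: 7 + 5 + 4 + 3 = 19
  bin 3: 4 + 4 + 4 + 2 = 14
This matches the lower bound, so 3 is optimal.

3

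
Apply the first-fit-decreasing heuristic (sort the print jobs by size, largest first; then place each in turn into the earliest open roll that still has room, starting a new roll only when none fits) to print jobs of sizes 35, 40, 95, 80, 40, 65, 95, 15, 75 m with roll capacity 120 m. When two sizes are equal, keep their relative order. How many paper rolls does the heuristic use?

Sorted descending: 95, 95, 80, 75, 65, 40, 40, 35, 15.
  95 → roll 1 (new)  [load 95/120]
  95 → roll 2 (new)  [load 95/120]
  80 → roll 3 (new)  [load 80/120]
  75 → roll 4 (new)  [load 75/120]
  65 → roll 5 (new)  [load 65/120]
  40 → roll 3  [load 120/120]
  40 → roll 4  [load 115/120]
  35 → roll 5  [load 100/120]
  15 → roll 1  [load 110/120]
5 paper rolls opened.

5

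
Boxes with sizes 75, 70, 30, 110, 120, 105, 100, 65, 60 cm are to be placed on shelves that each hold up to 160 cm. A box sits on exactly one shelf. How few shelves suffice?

6

Total = 120 + 110 + 105 + 100 + 75 + 70 + 65 + 60 + 30 = 735 cm.
Lower bound: ⌈735/160⌉ = 5 shelves.
A packing using 6 shelves:
  shelf 1: 120 + 30 = 150
  shelf 2: 110 = 110
  shelf 3: 105 = 105
  shelf 4: 100 + 60 = 160
  shelf 5: 75 + 70 = 145
  shelf 6: 65 = 65
No arrangement into 5 shelves stays within capacity, so 6 is optimal.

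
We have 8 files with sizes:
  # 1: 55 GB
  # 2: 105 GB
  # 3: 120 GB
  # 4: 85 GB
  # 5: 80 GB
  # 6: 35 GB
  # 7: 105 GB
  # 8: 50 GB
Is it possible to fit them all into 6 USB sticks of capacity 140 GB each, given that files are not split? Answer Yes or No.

Yes

A valid assignment using 5 USB sticks:
  USB stick 1: 120 = 120
  USB stick 2: 105 + 35 = 140
  USB stick 3: 105 = 105
  USB stick 4: 85 + 55 = 140
  USB stick 5: 80 + 50 = 130
That uses only 5 ≤ 6, so 6 USB sticks are enough.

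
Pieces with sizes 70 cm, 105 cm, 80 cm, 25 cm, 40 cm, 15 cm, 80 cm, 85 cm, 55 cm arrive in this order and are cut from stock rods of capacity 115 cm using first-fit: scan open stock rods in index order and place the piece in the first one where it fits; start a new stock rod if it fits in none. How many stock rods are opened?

  70 → stock rod 1 (new)  [load 70/115]
  105 → stock rod 2 (new)  [load 105/115]
  80 → stock rod 3 (new)  [load 80/115]
  25 → stock rod 1  [load 95/115]
  40 → stock rod 4 (new)  [load 40/115]
  15 → stock rod 1  [load 110/115]
  80 → stock rod 5 (new)  [load 80/115]
  85 → stock rod 6 (new)  [load 85/115]
  55 → stock rod 4  [load 95/115]
6 stock rods opened.

6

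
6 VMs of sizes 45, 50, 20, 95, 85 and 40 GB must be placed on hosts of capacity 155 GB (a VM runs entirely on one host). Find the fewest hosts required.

3

Total = 95 + 85 + 50 + 45 + 40 + 20 = 335 GB.
Lower bound: ⌈335/155⌉ = 3 hosts.
A packing using 3 hosts:
  host 1: 95 + 50 = 145
  host 2: 85 + 45 + 20 = 150
  host 3: 40 = 40
This matches the lower bound, so 3 is optimal.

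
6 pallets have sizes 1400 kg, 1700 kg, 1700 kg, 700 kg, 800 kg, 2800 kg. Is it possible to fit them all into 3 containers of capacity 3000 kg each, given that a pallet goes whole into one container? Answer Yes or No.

No

Total = 9100 kg; ⌈9100/3000⌉ = 4.
At least 4 containers are required, but only 3 are allowed.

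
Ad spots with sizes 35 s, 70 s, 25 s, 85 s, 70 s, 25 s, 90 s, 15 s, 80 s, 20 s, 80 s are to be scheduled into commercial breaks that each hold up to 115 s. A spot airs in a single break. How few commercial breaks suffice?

Total = 90 + 85 + 80 + 80 + 70 + 70 + 35 + 25 + 25 + 20 + 15 = 595 s.
Lower bound: ⌈595/115⌉ = 6 commercial breaks.
A packing using 6 commercial breaks:
  break 1: 90 + 25 = 115
  break 2: 85 + 25 = 110
  break 3: 80 + 35 = 115
  break 4: 80 + 20 + 15 = 115
  break 5: 70 = 70
  break 6: 70 = 70
This matches the lower bound, so 6 is optimal.

6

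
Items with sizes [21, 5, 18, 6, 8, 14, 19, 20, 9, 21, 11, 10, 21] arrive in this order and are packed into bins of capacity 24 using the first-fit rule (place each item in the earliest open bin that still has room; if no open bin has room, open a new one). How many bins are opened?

9

  21 → bin 1 (new)  [load 21/24]
  5 → bin 2 (new)  [load 5/24]
  18 → bin 2  [load 23/24]
  6 → bin 3 (new)  [load 6/24]
  8 → bin 3  [load 14/24]
  14 → bin 4 (new)  [load 14/24]
  19 → bin 5 (new)  [load 19/24]
  20 → bin 6 (new)  [load 20/24]
  9 → bin 3  [load 23/24]
  21 → bin 7 (new)  [load 21/24]
  11 → bin 8 (new)  [load 11/24]
  10 → bin 4  [load 24/24]
  21 → bin 9 (new)  [load 21/24]
9 bins opened.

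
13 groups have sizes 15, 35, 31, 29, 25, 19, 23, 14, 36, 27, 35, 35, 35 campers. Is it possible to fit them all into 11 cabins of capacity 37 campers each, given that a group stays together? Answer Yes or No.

A valid assignment using 11 cabins:
  cabin 1: 36 = 36
  cabin 2: 35 = 35
  cabin 3: 35 = 35
  cabin 4: 35 = 35
  cabin 5: 35 = 35
  cabin 6: 31 = 31
  cabin 7: 29 = 29
  cabin 8: 27 = 27
  cabin 9: 25 = 25
  cabin 10: 23 + 14 = 37
  cabin 11: 19 + 15 = 34
Every load is within 37 campers, so 11 cabins suffice.

Yes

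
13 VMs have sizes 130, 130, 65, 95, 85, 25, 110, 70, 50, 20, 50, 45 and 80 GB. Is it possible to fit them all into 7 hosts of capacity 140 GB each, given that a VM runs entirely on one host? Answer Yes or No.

Total = 955 GB; ⌈955/140⌉ = 7.
The bound of 7 does not rule out 7, but exhaustive search shows no assignment into 7 hosts of capacity 140 GB exists — the minimum is 8.

No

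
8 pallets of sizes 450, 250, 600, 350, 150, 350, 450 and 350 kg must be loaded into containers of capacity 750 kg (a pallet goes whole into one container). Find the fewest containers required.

5

Total = 600 + 450 + 450 + 350 + 350 + 350 + 250 + 150 = 2950 kg.
Lower bound: ⌈2950/750⌉ = 4 containers.
A packing using 5 containers:
  container 1: 600 + 150 = 750
  container 2: 450 + 250 = 700
  container 3: 450 = 450
  container 4: 350 + 350 = 700
  container 5: 350 = 350
No arrangement into 4 containers stays within capacity, so 5 is optimal.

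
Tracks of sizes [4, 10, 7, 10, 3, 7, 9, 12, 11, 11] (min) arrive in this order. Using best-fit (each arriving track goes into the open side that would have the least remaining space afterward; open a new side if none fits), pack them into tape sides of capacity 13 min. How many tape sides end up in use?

  4 → side 1 (new)  [load 4/13]
  10 → side 2 (new)  [load 10/13]
  7 → side 1  [load 11/13]
  10 → side 3 (new)  [load 10/13]
  3 → side 2  [load 13/13]
  7 → side 4 (new)  [load 7/13]
  9 → side 5 (new)  [load 9/13]
  12 → side 6 (new)  [load 12/13]
  11 → side 7 (new)  [load 11/13]
  11 → side 8 (new)  [load 11/13]
8 tape sides opened.

8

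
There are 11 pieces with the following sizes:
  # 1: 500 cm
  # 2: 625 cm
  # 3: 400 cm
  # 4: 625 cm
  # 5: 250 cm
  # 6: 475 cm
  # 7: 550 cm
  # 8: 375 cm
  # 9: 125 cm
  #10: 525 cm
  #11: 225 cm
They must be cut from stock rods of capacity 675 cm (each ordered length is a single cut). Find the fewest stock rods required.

Total = 625 + 625 + 550 + 525 + 500 + 475 + 400 + 375 + 250 + 225 + 125 = 4675 cm.
Lower bound: ⌈4675/675⌉ = 7 stock rods.
Also, 8 pieces each exceed 675/2 cm, and no two of those can share a stock rod, so at least 8 stock rods are needed.
A packing using 8 stock rods:
  stock rod 1: 625 = 625
  stock rod 2: 625 = 625
  stock rod 3: 550 + 125 = 675
  stock rod 4: 525 = 525
  stock rod 5: 500 = 500
  stock rod 6: 475 = 475
  stock rod 7: 400 + 250 = 650
  stock rod 8: 375 + 225 = 600
This matches the lower bound, so 8 is optimal.

8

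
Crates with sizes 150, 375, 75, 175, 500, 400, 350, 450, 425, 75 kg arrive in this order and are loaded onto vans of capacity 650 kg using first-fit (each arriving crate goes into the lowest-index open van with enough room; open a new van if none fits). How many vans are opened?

  150 → van 1 (new)  [load 150/650]
  375 → van 1  [load 525/650]
  75 → van 1  [load 600/650]
  175 → van 2 (new)  [load 175/650]
  500 → van 3 (new)  [load 500/650]
  400 → van 2  [load 575/650]
  350 → van 4 (new)  [load 350/650]
  450 → van 5 (new)  [load 450/650]
  425 → van 6 (new)  [load 425/650]
  75 → van 2  [load 650/650]
6 vans opened.

6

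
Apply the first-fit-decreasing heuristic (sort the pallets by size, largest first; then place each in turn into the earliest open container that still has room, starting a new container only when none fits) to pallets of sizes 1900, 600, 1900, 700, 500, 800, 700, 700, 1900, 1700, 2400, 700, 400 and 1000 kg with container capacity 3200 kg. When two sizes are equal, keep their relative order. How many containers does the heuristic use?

Sorted descending: 2400, 1900, 1900, 1900, 1700, 1000, 800, 700, 700, 700, 700, 600, 500, 400.
  2400 → container 1 (new)  [load 2400/3200]
  1900 → container 2 (new)  [load 1900/3200]
  1900 → container 3 (new)  [load 1900/3200]
  1900 → container 4 (new)  [load 1900/3200]
  1700 → container 5 (new)  [load 1700/3200]
  1000 → container 2  [load 2900/3200]
  800 → container 1  [load 3200/3200]
  700 → container 3  [load 2600/3200]
  700 → container 4  [load 2600/3200]
  700 → container 5  [load 2400/3200]
  700 → container 5  [load 3100/3200]
  600 → container 3  [load 3200/3200]
  500 → container 4  [load 3100/3200]
  400 → container 6 (new)  [load 400/3200]
6 containers opened.

6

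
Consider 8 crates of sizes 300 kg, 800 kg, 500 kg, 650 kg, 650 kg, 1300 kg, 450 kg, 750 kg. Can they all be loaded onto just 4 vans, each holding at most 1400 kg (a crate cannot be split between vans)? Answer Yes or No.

Yes

A valid assignment using 4 vans:
  van 1: 1300 = 1300
  van 2: 800 + 500 = 1300
  van 3: 750 + 650 = 1400
  van 4: 650 + 450 + 300 = 1400
Every load is within 1400 kg, so 4 vans suffice.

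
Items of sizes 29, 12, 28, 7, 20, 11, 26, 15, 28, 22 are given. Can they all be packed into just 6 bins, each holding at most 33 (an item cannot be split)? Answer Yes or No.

Total = 198; ⌈198/33⌉ = 6.
The bound of 6 does not rule out 6, but exhaustive search shows no assignment into 6 bins of capacity 33 exists — the minimum is 7.

No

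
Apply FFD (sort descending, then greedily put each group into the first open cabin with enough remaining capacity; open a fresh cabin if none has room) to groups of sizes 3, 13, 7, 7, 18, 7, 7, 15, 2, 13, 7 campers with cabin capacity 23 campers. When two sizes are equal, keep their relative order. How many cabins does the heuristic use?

5

Sorted descending: 18, 15, 13, 13, 7, 7, 7, 7, 7, 3, 2.
  18 → cabin 1 (new)  [load 18/23]
  15 → cabin 2 (new)  [load 15/23]
  13 → cabin 3 (new)  [load 13/23]
  13 → cabin 4 (new)  [load 13/23]
  7 → cabin 2  [load 22/23]
  7 → cabin 3  [load 20/23]
  7 → cabin 4  [load 20/23]
  7 → cabin 5 (new)  [load 7/23]
  7 → cabin 5  [load 14/23]
  3 → cabin 1  [load 21/23]
  2 → cabin 1  [load 23/23]
5 cabins opened.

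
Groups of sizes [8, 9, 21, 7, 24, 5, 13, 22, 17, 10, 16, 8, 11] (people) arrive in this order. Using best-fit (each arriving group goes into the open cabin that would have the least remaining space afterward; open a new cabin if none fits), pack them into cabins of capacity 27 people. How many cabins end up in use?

  8 → cabin 1 (new)  [load 8/27]
  9 → cabin 1  [load 17/27]
  21 → cabin 2 (new)  [load 21/27]
  7 → cabin 1  [load 24/27]
  24 → cabin 3 (new)  [load 24/27]
  5 → cabin 2  [load 26/27]
  13 → cabin 4 (new)  [load 13/27]
  22 → cabin 5 (new)  [load 22/27]
  17 → cabin 6 (new)  [load 17/27]
  10 → cabin 6  [load 27/27]
  16 → cabin 7 (new)  [load 16/27]
  8 → cabin 7  [load 24/27]
  11 → cabin 4  [load 24/27]
7 cabins opened.

7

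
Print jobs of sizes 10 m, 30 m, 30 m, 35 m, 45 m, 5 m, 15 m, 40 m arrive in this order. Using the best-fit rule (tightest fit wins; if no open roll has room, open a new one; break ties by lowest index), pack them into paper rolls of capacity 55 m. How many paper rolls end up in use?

  10 → roll 1 (new)  [load 10/55]
  30 → roll 1  [load 40/55]
  30 → roll 2 (new)  [load 30/55]
  35 → roll 3 (new)  [load 35/55]
  45 → roll 4 (new)  [load 45/55]
  5 → roll 4  [load 50/55]
  15 → roll 1  [load 55/55]
  40 → roll 5 (new)  [load 40/55]
5 paper rolls opened.

5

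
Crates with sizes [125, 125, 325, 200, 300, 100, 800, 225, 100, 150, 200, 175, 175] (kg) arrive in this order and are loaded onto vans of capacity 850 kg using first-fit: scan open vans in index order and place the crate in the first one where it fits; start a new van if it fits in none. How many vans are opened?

  125 → van 1 (new)  [load 125/850]
  125 → van 1  [load 250/850]
  325 → van 1  [load 575/850]
  200 → van 1  [load 775/850]
  300 → van 2 (new)  [load 300/850]
  100 → van 2  [load 400/850]
  800 → van 3 (new)  [load 800/850]
  225 → van 2  [load 625/850]
  100 → van 2  [load 725/850]
  150 → van 4 (new)  [load 150/850]
  200 → van 4  [load 350/850]
  175 → van 4  [load 525/850]
  175 → van 4  [load 700/850]
4 vans opened.

4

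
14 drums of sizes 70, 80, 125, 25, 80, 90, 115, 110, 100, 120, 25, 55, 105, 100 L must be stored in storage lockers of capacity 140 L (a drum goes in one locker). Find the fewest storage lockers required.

Total = 125 + 120 + 115 + 110 + 105 + 100 + 100 + 90 + 80 + 80 + 70 + 55 + 25 + 25 = 1200 L.
Lower bound: ⌈1200/140⌉ = 9 storage lockers.
Also, 10 drums each exceed 70 L, and no two of those can share a locker, so at least 10 storage lockers are needed.
A packing using 11 storage lockers:
  locker 1: 125 = 125
  locker 2: 120 = 120
  locker 3: 115 + 25 = 140
  locker 4: 110 + 25 = 135
  locker 5: 105 = 105
  locker 6: 100 = 100
  locker 7: 100 = 100
  locker 8: 90 = 90
  locker 9: 80 + 55 = 135
  locker 10: 80 = 80
  locker 11: 70 = 70
No arrangement into 10 storage lockers stays within capacity, so 11 is optimal.

11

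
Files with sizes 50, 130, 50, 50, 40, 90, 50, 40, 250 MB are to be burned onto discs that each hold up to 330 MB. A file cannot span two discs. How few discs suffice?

3

Total = 250 + 130 + 90 + 50 + 50 + 50 + 50 + 40 + 40 = 750 MB.
Lower bound: ⌈750/330⌉ = 3 discs.
A packing using 3 discs:
  disc 1: 250 + 50 = 300
  disc 2: 130 + 90 + 50 + 50 = 320
  disc 3: 50 + 40 + 40 = 130
This matches the lower bound, so 3 is optimal.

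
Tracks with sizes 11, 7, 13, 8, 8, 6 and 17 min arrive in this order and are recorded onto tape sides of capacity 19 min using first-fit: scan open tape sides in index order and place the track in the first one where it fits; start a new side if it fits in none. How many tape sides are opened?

  11 → side 1 (new)  [load 11/19]
  7 → side 1  [load 18/19]
  13 → side 2 (new)  [load 13/19]
  8 → side 3 (new)  [load 8/19]
  8 → side 3  [load 16/19]
  6 → side 2  [load 19/19]
  17 → side 4 (new)  [load 17/19]
4 tape sides opened.

4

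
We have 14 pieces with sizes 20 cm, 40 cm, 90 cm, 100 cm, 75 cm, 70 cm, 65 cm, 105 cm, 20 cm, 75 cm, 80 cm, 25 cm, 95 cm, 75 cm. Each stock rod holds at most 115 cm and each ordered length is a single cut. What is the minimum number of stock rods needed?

10

Total = 105 + 100 + 95 + 90 + 80 + 75 + 75 + 75 + 70 + 65 + 40 + 25 + 20 + 20 = 935 cm.
Lower bound: ⌈935/115⌉ = 9 stock rods.
Also, 10 pieces each exceed 115/2 cm, and no two of those can share a stock rod, so at least 10 stock rods are needed.
A packing using 10 stock rods:
  stock rod 1: 105 = 105
  stock rod 2: 100 = 100
  stock rod 3: 95 + 20 = 115
  stock rod 4: 90 + 25 = 115
  stock rod 5: 80 + 20 = 100
  stock rod 6: 75 + 40 = 115
  stock rod 7: 75 = 75
  stock rod 8: 75 = 75
  stock rod 9: 70 = 70
  stock rod 10: 65 = 65
This matches the lower bound, so 10 is optimal.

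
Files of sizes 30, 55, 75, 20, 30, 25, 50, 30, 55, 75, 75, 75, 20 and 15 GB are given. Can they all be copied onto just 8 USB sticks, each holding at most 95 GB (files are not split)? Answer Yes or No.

Yes

A valid assignment using 8 USB sticks:
  USB stick 1: 75 + 20 = 95
  USB stick 2: 75 + 20 = 95
  USB stick 3: 75 + 15 = 90
  USB stick 4: 75 = 75
  USB stick 5: 55 + 30 = 85
  USB stick 6: 55 + 30 = 85
  USB stick 7: 50 + 30 = 80
  USB stick 8: 25 = 25
Every load is within 95 GB, so 8 USB sticks suffice.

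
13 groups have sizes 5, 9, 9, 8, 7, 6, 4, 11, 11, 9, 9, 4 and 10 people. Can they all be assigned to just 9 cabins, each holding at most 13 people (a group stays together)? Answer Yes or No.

A valid assignment using 9 cabins:
  cabin 1: 11 = 11
  cabin 2: 11 = 11
  cabin 3: 10 = 10
  cabin 4: 9 + 4 = 13
  cabin 5: 9 + 4 = 13
  cabin 6: 9 = 9
  cabin 7: 9 = 9
  cabin 8: 8 + 5 = 13
  cabin 9: 7 + 6 = 13
Every load is within 13 people, so 9 cabins suffice.

Yes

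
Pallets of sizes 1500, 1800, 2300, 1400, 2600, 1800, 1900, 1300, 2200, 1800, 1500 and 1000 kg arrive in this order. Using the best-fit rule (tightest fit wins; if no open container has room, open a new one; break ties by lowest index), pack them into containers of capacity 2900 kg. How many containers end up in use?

9

  1500 → container 1 (new)  [load 1500/2900]
  1800 → container 2 (new)  [load 1800/2900]
  2300 → container 3 (new)  [load 2300/2900]
  1400 → container 1  [load 2900/2900]
  2600 → container 4 (new)  [load 2600/2900]
  1800 → container 5 (new)  [load 1800/2900]
  1900 → container 6 (new)  [load 1900/2900]
  1300 → container 7 (new)  [load 1300/2900]
  2200 → container 8 (new)  [load 2200/2900]
  1800 → container 9 (new)  [load 1800/2900]
  1500 → container 7  [load 2800/2900]
  1000 → container 6  [load 2900/2900]
9 containers opened.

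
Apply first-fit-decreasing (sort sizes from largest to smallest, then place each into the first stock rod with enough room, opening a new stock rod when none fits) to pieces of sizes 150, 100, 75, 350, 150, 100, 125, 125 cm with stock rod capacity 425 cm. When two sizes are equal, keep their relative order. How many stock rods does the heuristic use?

3

Sorted descending: 350, 150, 150, 125, 125, 100, 100, 75.
  350 → stock rod 1 (new)  [load 350/425]
  150 → stock rod 2 (new)  [load 150/425]
  150 → stock rod 2  [load 300/425]
  125 → stock rod 2  [load 425/425]
  125 → stock rod 3 (new)  [load 125/425]
  100 → stock rod 3  [load 225/425]
  100 → stock rod 3  [load 325/425]
  75 → stock rod 1  [load 425/425]
3 stock rods opened.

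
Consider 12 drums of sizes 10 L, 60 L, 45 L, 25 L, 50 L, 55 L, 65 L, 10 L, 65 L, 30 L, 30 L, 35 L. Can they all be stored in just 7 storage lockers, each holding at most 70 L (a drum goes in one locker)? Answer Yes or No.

Total = 480 L; ⌈480/70⌉ = 7.
The bound of 7 does not rule out 7, but exhaustive search shows no assignment into 7 storage lockers of capacity 70 L exists — the minimum is 8.

No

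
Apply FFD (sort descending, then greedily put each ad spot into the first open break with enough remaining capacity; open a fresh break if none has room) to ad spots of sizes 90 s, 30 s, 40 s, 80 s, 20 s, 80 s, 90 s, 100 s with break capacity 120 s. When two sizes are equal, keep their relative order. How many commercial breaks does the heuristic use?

Sorted descending: 100, 90, 90, 80, 80, 40, 30, 20.
  100 → break 1 (new)  [load 100/120]
  90 → break 2 (new)  [load 90/120]
  90 → break 3 (new)  [load 90/120]
  80 → break 4 (new)  [load 80/120]
  80 → break 5 (new)  [load 80/120]
  40 → break 4  [load 120/120]
  30 → break 2  [load 120/120]
  20 → break 1  [load 120/120]
5 commercial breaks opened.

5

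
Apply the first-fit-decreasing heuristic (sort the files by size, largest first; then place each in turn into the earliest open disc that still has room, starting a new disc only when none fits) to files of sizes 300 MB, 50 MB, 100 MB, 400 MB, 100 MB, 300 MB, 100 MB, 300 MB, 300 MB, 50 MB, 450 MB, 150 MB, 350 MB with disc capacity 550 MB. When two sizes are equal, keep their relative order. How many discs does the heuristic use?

7

Sorted descending: 450, 400, 350, 300, 300, 300, 300, 150, 100, 100, 100, 50, 50.
  450 → disc 1 (new)  [load 450/550]
  400 → disc 2 (new)  [load 400/550]
  350 → disc 3 (new)  [load 350/550]
  300 → disc 4 (new)  [load 300/550]
  300 → disc 5 (new)  [load 300/550]
  300 → disc 6 (new)  [load 300/550]
  300 → disc 7 (new)  [load 300/550]
  150 → disc 2  [load 550/550]
  100 → disc 1  [load 550/550]
  100 → disc 3  [load 450/550]
  100 → disc 3  [load 550/550]
  50 → disc 4  [load 350/550]
  50 → disc 4  [load 400/550]
7 discs opened.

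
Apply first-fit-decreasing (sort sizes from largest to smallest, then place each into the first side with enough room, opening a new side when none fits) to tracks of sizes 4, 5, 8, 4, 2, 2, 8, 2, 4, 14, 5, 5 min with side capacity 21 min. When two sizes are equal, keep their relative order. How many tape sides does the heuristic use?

Sorted descending: 14, 8, 8, 5, 5, 5, 4, 4, 4, 2, 2, 2.
  14 → side 1 (new)  [load 14/21]
  8 → side 2 (new)  [load 8/21]
  8 → side 2  [load 16/21]
  5 → side 1  [load 19/21]
  5 → side 2  [load 21/21]
  5 → side 3 (new)  [load 5/21]
  4 → side 3  [load 9/21]
  4 → side 3  [load 13/21]
  4 → side 3  [load 17/21]
  2 → side 1  [load 21/21]
  2 → side 3  [load 19/21]
  2 → side 3  [load 21/21]
3 tape sides opened.

3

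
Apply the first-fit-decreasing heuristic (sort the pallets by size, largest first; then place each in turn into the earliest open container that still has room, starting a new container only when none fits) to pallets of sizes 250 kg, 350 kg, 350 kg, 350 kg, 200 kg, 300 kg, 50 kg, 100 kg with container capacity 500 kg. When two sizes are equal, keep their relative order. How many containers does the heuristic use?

Sorted descending: 350, 350, 350, 300, 250, 200, 100, 50.
  350 → container 1 (new)  [load 350/500]
  350 → container 2 (new)  [load 350/500]
  350 → container 3 (new)  [load 350/500]
  300 → container 4 (new)  [load 300/500]
  250 → container 5 (new)  [load 250/500]
  200 → container 4  [load 500/500]
  100 → container 1  [load 450/500]
  50 → container 1  [load 500/500]
5 containers opened.

5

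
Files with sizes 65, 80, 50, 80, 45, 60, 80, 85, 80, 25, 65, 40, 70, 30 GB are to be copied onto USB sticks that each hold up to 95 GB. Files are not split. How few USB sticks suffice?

Total = 85 + 80 + 80 + 80 + 80 + 70 + 65 + 65 + 60 + 50 + 45 + 40 + 30 + 25 = 855 GB.
Lower bound: ⌈855/95⌉ = 9 USB sticks.
Also, 10 files each exceed 95/2 GB, and no two of those can share a USB stick, so at least 10 USB sticks are needed.
A packing using 11 USB sticks:
  USB stick 1: 85 = 85
  USB stick 2: 80 = 80
  USB stick 3: 80 = 80
  USB stick 4: 80 = 80
  USB stick 5: 80 = 80
  USB stick 6: 70 + 25 = 95
  USB stick 7: 65 + 30 = 95
  USB stick 8: 65 = 65
  USB stick 9: 60 = 60
  USB stick 10: 50 + 45 = 95
  USB stick 11: 40 = 40
No arrangement into 10 USB sticks stays within capacity, so 11 is optimal.

11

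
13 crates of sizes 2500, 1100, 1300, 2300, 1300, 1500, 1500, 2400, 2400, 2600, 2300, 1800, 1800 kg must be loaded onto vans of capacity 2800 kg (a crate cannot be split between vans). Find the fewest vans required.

Total = 2600 + 2500 + 2400 + 2400 + 2300 + 2300 + 1800 + 1800 + 1500 + 1500 + 1300 + 1300 + 1100 = 24800 kg.
Lower bound: ⌈24800/2800⌉ = 9 vans.
Also, 10 crates each exceed 1400 kg, and no two of those can share a van, so at least 10 vans are needed.
A packing using 11 vans:
  van 1: 2600 = 2600
  van 2: 2500 = 2500
  van 3: 2400 = 2400
  van 4: 2400 = 2400
  van 5: 2300 = 2300
  van 6: 2300 = 2300
  van 7: 1800 = 1800
  van 8: 1800 = 1800
  van 9: 1500 + 1300 = 2800
  van 10: 1500 + 1300 = 2800
  van 11: 1100 = 1100
No arrangement into 10 vans stays within capacity, so 11 is optimal.

11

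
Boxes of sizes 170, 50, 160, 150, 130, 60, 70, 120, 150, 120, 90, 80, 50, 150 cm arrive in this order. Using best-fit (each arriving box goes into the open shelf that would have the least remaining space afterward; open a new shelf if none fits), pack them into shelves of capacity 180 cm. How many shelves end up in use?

  170 → shelf 1 (new)  [load 170/180]
  50 → shelf 2 (new)  [load 50/180]
  160 → shelf 3 (new)  [load 160/180]
  150 → shelf 4 (new)  [load 150/180]
  130 → shelf 2  [load 180/180]
  60 → shelf 5 (new)  [load 60/180]
  70 → shelf 5  [load 130/180]
  120 → shelf 6 (new)  [load 120/180]
  150 → shelf 7 (new)  [load 150/180]
  120 → shelf 8 (new)  [load 120/180]
  90 → shelf 9 (new)  [load 90/180]
  80 → shelf 9  [load 170/180]
  50 → shelf 5  [load 180/180]
  150 → shelf 10 (new)  [load 150/180]
10 shelves opened.

10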